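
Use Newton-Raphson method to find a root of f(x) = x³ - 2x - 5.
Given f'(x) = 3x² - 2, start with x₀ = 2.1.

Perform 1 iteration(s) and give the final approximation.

f(x) = x³ - 2x - 5
f'(x) = 3x² - 2
x₀ = 2.1

Newton-Raphson formula: x_{n+1} = x_n - f(x_n)/f'(x_n)

Iteration 1:
  f(2.100000) = 0.061000
  f'(2.100000) = 11.230000
  x_1 = 2.100000 - 0.061000/11.230000 = 2.094568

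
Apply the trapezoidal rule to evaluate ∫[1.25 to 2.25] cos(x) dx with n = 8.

f(x) = cos(x)
a = 1.25, b = 2.25, n = 8
h = (b - a)/n = 0.125000

Trapezoidal rule: (h/2)[f(x₀) + 2f(x₁) + 2f(x₂) + ... + f(xₙ)]

x_0 = 1.2500, f(x_0) = 0.315322, coefficient = 1
x_1 = 1.3750, f(x_1) = 0.194548, coefficient = 2
x_2 = 1.5000, f(x_2) = 0.070737, coefficient = 2
x_3 = 1.6250, f(x_3) = -0.054177, coefficient = 2
x_4 = 1.7500, f(x_4) = -0.178246, coefficient = 2
x_5 = 1.8750, f(x_5) = -0.299534, coefficient = 2
x_6 = 2.0000, f(x_6) = -0.416147, coefficient = 2
x_7 = 2.1250, f(x_7) = -0.526266, coefficient = 2
x_8 = 2.2500, f(x_8) = -0.628174, coefficient = 1

I ≈ (0.125000/2) × -2.731021 = -0.170689
Exact value: -0.170911
Error: 0.000223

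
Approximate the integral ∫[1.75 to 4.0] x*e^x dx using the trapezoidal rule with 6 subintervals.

f(x) = x*e^x
a = 1.75, b = 4.0, n = 6
h = (b - a)/n = 0.375000

Trapezoidal rule: (h/2)[f(x₀) + 2f(x₁) + 2f(x₂) + ... + f(xₙ)]

x_0 = 1.7500, f(x_0) = 10.070555, coefficient = 1
x_1 = 2.1250, f(x_1) = 17.792407, coefficient = 2
x_2 = 2.5000, f(x_2) = 30.456235, coefficient = 2
x_3 = 2.8750, f(x_3) = 50.960594, coefficient = 2
x_4 = 3.2500, f(x_4) = 83.818605, coefficient = 2
x_5 = 3.6250, f(x_5) = 136.027121, coefficient = 2
x_6 = 4.0000, f(x_6) = 218.392600, coefficient = 1

I ≈ (0.375000/2) × 866.573080 = 162.482453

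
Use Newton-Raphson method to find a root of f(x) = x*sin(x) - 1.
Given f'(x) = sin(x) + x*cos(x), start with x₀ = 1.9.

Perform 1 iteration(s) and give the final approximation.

f(x) = x*sin(x) - 1
f'(x) = sin(x) + x*cos(x)
x₀ = 1.9

Newton-Raphson formula: x_{n+1} = x_n - f(x_n)/f'(x_n)

Iteration 1:
  f(1.900000) = 0.797970
  f'(1.900000) = 0.332050
  x_1 = 1.900000 - 0.797970/0.332050 = -0.503163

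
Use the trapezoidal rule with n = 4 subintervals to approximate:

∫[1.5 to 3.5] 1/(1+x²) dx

f(x) = 1/(1+x²)
a = 1.5, b = 3.5, n = 4
h = (b - a)/n = 0.500000

Trapezoidal rule: (h/2)[f(x₀) + 2f(x₁) + 2f(x₂) + ... + f(xₙ)]

x_0 = 1.5000, f(x_0) = 0.307692, coefficient = 1
x_1 = 2.0000, f(x_1) = 0.200000, coefficient = 2
x_2 = 2.5000, f(x_2) = 0.137931, coefficient = 2
x_3 = 3.0000, f(x_3) = 0.100000, coefficient = 2
x_4 = 3.5000, f(x_4) = 0.075472, coefficient = 1

I ≈ (0.500000/2) × 1.259026 = 0.314757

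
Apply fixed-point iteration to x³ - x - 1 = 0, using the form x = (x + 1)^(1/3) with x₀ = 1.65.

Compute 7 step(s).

Equation: x³ - x - 1 = 0
Fixed-point form: x = (x + 1)^(1/3)
x₀ = 1.65

x_1 = g(1.650000) = 1.383828
x_2 = g(1.383828) = 1.335852
x_3 = g(1.335852) = 1.326829
x_4 = g(1.326829) = 1.325119
x_5 = g(1.325119) = 1.324794
x_6 = g(1.324794) = 1.324732
x_7 = g(1.324732) = 1.324721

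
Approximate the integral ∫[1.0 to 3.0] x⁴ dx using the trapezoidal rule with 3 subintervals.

f(x) = x⁴
a = 1.0, b = 3.0, n = 3
h = (b - a)/n = 0.666667

Trapezoidal rule: (h/2)[f(x₀) + 2f(x₁) + 2f(x₂) + ... + f(xₙ)]

x_0 = 1.0000, f(x_0) = 1.000000, coefficient = 1
x_1 = 1.6667, f(x_1) = 7.716049, coefficient = 2
x_2 = 2.3333, f(x_2) = 29.641975, coefficient = 2
x_3 = 3.0000, f(x_3) = 81.000000, coefficient = 1

I ≈ (0.666667/2) × 156.716049 = 52.238683
Exact value: 48.400000
Error: 3.838683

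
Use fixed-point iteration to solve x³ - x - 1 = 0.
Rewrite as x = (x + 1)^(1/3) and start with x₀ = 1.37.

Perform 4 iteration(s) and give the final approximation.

Equation: x³ - x - 1 = 0
Fixed-point form: x = (x + 1)^(1/3)
x₀ = 1.37

x_1 = g(1.370000) = 1.333264
x_2 = g(1.333264) = 1.326339
x_3 = g(1.326339) = 1.325026
x_4 = g(1.325026) = 1.324776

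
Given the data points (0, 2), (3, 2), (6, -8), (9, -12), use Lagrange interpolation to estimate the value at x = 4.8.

Lagrange interpolation formula:
P(x) = Σ yᵢ × Lᵢ(x)
where Lᵢ(x) = Π_{j≠i} (x - xⱼ)/(xᵢ - xⱼ)

L_0(4.8) = (4.8 - 3)/(0 - 3) × (4.8 - 6)/(0 - 6) × (4.8 - 9)/(0 - 9) = -0.056000
L_1(4.8) = (4.8 - 0)/(3 - 0) × (4.8 - 6)/(3 - 6) × (4.8 - 9)/(3 - 9) = 0.448000
L_2(4.8) = (4.8 - 0)/(6 - 0) × (4.8 - 3)/(6 - 3) × (4.8 - 9)/(6 - 9) = 0.672000
L_3(4.8) = (4.8 - 0)/(9 - 0) × (4.8 - 3)/(9 - 3) × (4.8 - 6)/(9 - 6) = -0.064000

P(4.8) = 2×L_0(4.8) + 2×L_1(4.8) + (-8)×L_2(4.8) + (-12)×L_3(4.8)
P(4.8) = -3.824000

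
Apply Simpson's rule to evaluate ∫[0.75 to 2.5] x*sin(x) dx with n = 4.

f(x) = x*sin(x)
a = 0.75, b = 2.5, n = 4
h = (b - a)/n = 0.437500

Simpson's rule: (h/3)[f(x₀) + 4f(x₁) + 2f(x₂) + ... + f(xₙ)]

x_0 = 0.7500, f(x_0) = 0.511229, coefficient = 1
x_1 = 1.1875, f(x_1) = 1.101331, coefficient = 4
x_2 = 1.6250, f(x_2) = 1.622613, coefficient = 2
x_3 = 2.0625, f(x_3) = 1.818155, coefficient = 4
x_4 = 2.5000, f(x_4) = 1.496180, coefficient = 1

I ≈ (0.437500/3) × 16.930582 = 2.469043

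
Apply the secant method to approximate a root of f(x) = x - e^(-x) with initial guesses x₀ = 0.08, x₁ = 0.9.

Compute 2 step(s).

f(x) = x - e^(-x)
x₀ = 0.08, x₁ = 0.9

Secant formula: x_{n+1} = x_n - f(x_n)(x_n - x_{n-1})/(f(x_n) - f(x_{n-1}))

Iteration 1:
  f(0.080000) = -0.843116
  f(0.900000) = 0.493430
  x_2 = 0.900000 - 0.493430×(0.900000 - 0.080000)/(0.493430 - (-0.843116))
       = 0.597270
Iteration 2:
  f(0.900000) = 0.493430
  f(0.597270) = 0.046958
  x_3 = 0.597270 - 0.046958×(0.597270 - 0.900000)/(0.046958 - 0.493430)
       = 0.565430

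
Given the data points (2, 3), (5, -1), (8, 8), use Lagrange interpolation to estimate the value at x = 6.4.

Lagrange interpolation formula:
P(x) = Σ yᵢ × Lᵢ(x)
where Lᵢ(x) = Π_{j≠i} (x - xⱼ)/(xᵢ - xⱼ)

L_0(6.4) = (6.4 - 5)/(2 - 5) × (6.4 - 8)/(2 - 8) = -0.124444
L_1(6.4) = (6.4 - 2)/(5 - 2) × (6.4 - 8)/(5 - 8) = 0.782222
L_2(6.4) = (6.4 - 2)/(8 - 2) × (6.4 - 5)/(8 - 5) = 0.342222

P(6.4) = 3×L_0(6.4) + (-1)×L_1(6.4) + 8×L_2(6.4)
P(6.4) = 1.582222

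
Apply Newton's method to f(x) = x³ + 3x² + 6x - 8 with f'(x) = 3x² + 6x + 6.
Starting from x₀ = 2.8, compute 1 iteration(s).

f(x) = x³ + 3x² + 6x - 8
f'(x) = 3x² + 6x + 6
x₀ = 2.8

Newton-Raphson formula: x_{n+1} = x_n - f(x_n)/f'(x_n)

Iteration 1:
  f(2.800000) = 54.272000
  f'(2.800000) = 46.320000
  x_1 = 2.800000 - 54.272000/46.320000 = 1.628325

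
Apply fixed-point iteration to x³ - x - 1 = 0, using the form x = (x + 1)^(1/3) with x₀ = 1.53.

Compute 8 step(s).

Equation: x³ - x - 1 = 0
Fixed-point form: x = (x + 1)^(1/3)
x₀ = 1.53

x_1 = g(1.530000) = 1.362616
x_2 = g(1.362616) = 1.331878
x_3 = g(1.331878) = 1.326077
x_4 = g(1.326077) = 1.324976
x_5 = g(1.324976) = 1.324767
x_6 = g(1.324767) = 1.324727
x_7 = g(1.324727) = 1.324720
x_8 = g(1.324720) = 1.324718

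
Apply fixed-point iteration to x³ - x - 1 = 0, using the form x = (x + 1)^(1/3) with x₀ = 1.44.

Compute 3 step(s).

Equation: x³ - x - 1 = 0
Fixed-point form: x = (x + 1)^(1/3)
x₀ = 1.44

x_1 = g(1.440000) = 1.346263
x_2 = g(1.346263) = 1.328798
x_3 = g(1.328798) = 1.325492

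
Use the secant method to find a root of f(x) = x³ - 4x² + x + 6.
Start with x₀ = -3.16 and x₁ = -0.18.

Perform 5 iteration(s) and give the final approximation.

f(x) = x³ - 4x² + x + 6
x₀ = -3.16, x₁ = -0.18

Secant formula: x_{n+1} = x_n - f(x_n)(x_n - x_{n-1})/(f(x_n) - f(x_{n-1}))

Iteration 1:
  f(-3.160000) = -68.656896
  f(-0.180000) = 5.684568
  x_2 = -0.180000 - 5.684568×(-0.180000 - (-3.160000))/(5.684568 - (-68.656896))
       = -0.407868
Iteration 2:
  f(-0.180000) = 5.684568
  f(-0.407868) = 4.858857
  x_3 = -0.407868 - 4.858857×(-0.407868 - (-0.180000))/(4.858857 - 5.684568)
       = -1.748744
Iteration 3:
  f(-0.407868) = 4.858857
  f(-1.748744) = -13.329012
  x_4 = -1.748744 - (-13.329012)×(-1.748744 - (-0.407868))/(-13.329012 - 4.858857)
       = -0.766080
Iteration 4:
  f(-1.748744) = -13.329012
  f(-0.766080) = 2.436806
  x_5 = -0.766080 - 2.436806×(-0.766080 - (-1.748744))/(2.436806 - (-13.329012))
       = -0.917963
Iteration 5:
  f(-0.766080) = 2.436806
  f(-0.917963) = 0.937880
  x_6 = -0.917963 - 0.937880×(-0.917963 - (-0.766080))/(0.937880 - 2.436806)
       = -1.012997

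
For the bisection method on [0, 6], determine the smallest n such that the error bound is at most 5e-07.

We need (b-a)/2^n ≤ 5e-07
(6 - 0)/2^n ≤ 5e-07
6/2^n ≤ 5e-07
2^n ≥ 12000000
n ≥ log₂(12000000) = 23.52
n ≥ 24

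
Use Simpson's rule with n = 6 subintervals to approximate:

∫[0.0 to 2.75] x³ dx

f(x) = x³
a = 0.0, b = 2.75, n = 6
h = (b - a)/n = 0.458333

Simpson's rule: (h/3)[f(x₀) + 4f(x₁) + 2f(x₂) + ... + f(xₙ)]

x_0 = 0.0000, f(x_0) = 0.000000, coefficient = 1
x_1 = 0.4583, f(x_1) = 0.096282, coefficient = 4
x_2 = 0.9167, f(x_2) = 0.770255, coefficient = 2
x_3 = 1.3750, f(x_3) = 2.599609, coefficient = 4
x_4 = 1.8333, f(x_4) = 6.162037, coefficient = 2
x_5 = 2.2917, f(x_5) = 12.035229, coefficient = 4
x_6 = 2.7500, f(x_6) = 20.796875, coefficient = 1

I ≈ (0.458333/3) × 93.585937 = 14.297852
Exact value: 14.297852
Error: 0.000000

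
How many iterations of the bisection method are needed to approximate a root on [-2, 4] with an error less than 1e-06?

We need (b-a)/2^n ≤ 1e-06
(4 - (-2))/2^n ≤ 1e-06
6/2^n ≤ 1e-06
2^n ≥ 6000000
n ≥ log₂(6000000) = 22.52
n ≥ 23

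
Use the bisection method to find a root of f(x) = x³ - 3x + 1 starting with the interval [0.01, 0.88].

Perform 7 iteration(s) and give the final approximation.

f(x) = x³ - 3x + 1
Initial interval: [0.01, 0.88]

Iteration 1:
  c_1 = (0.010000 + 0.880000)/2 = 0.445000
  f(c_1) = f(0.445000) = -0.246879
  f(a) × f(c) < 0, new interval: [0.010000, 0.445000]
Iteration 2:
  c_2 = (0.010000 + 0.445000)/2 = 0.227500
  f(c_2) = f(0.227500) = 0.329275
  f(a) × f(c) ≥ 0, new interval: [0.227500, 0.445000]
Iteration 3:
  c_3 = (0.227500 + 0.445000)/2 = 0.336250
  f(c_3) = f(0.336250) = 0.029268
  f(a) × f(c) ≥ 0, new interval: [0.336250, 0.445000]
Iteration 4:
  c_4 = (0.336250 + 0.445000)/2 = 0.390625
  f(c_4) = f(0.390625) = -0.112270
  f(a) × f(c) < 0, new interval: [0.336250, 0.390625]
Iteration 5:
  c_5 = (0.336250 + 0.390625)/2 = 0.363437
  f(c_5) = f(0.363437) = -0.042307
  f(a) × f(c) < 0, new interval: [0.336250, 0.363437]
Iteration 6:
  c_6 = (0.336250 + 0.363437)/2 = 0.349844
  f(c_6) = f(0.349844) = -0.006714
  f(a) × f(c) < 0, new interval: [0.336250, 0.349844]
Iteration 7:
  c_7 = (0.336250 + 0.349844)/2 = 0.343047
  f(c_7) = f(0.343047) = 0.011230
  f(a) × f(c) ≥ 0, new interval: [0.343047, 0.349844]

After 7 iteration(s), the approximation is c_7 = 0.343047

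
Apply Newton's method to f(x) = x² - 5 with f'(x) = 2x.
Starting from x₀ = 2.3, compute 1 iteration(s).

f(x) = x² - 5
f'(x) = 2x
x₀ = 2.3

Newton-Raphson formula: x_{n+1} = x_n - f(x_n)/f'(x_n)

Iteration 1:
  f(2.300000) = 0.290000
  f'(2.300000) = 4.600000
  x_1 = 2.300000 - 0.290000/4.600000 = 2.236957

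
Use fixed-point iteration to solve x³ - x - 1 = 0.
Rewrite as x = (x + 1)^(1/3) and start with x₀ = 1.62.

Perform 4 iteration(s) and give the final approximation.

Equation: x³ - x - 1 = 0
Fixed-point form: x = (x + 1)^(1/3)
x₀ = 1.62

x_1 = g(1.620000) = 1.378586
x_2 = g(1.378586) = 1.334872
x_3 = g(1.334872) = 1.326644
x_4 = g(1.326644) = 1.325084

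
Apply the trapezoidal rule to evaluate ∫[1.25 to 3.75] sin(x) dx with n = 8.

f(x) = sin(x)
a = 1.25, b = 3.75, n = 8
h = (b - a)/n = 0.312500

Trapezoidal rule: (h/2)[f(x₀) + 2f(x₁) + 2f(x₂) + ... + f(xₙ)]

x_0 = 1.2500, f(x_0) = 0.948985, coefficient = 1
x_1 = 1.5625, f(x_1) = 0.999966, coefficient = 2
x_2 = 1.8750, f(x_2) = 0.954086, coefficient = 2
x_3 = 2.1875, f(x_3) = 0.815789, coefficient = 2
x_4 = 2.5000, f(x_4) = 0.598472, coefficient = 2
x_5 = 2.8125, f(x_5) = 0.323185, coefficient = 2
x_6 = 3.1250, f(x_6) = 0.016592, coefficient = 2
x_7 = 3.4375, f(x_7) = -0.291608, coefficient = 2
x_8 = 3.7500, f(x_8) = -0.571561, coefficient = 1

I ≈ (0.312500/2) × 7.210386 = 1.126623
Exact value: 1.135882
Error: 0.009259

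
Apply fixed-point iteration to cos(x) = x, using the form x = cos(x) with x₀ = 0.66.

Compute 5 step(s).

Equation: cos(x) = x
Fixed-point form: x = cos(x)
x₀ = 0.66

x_1 = g(0.660000) = 0.789992
x_2 = g(0.789992) = 0.703851
x_3 = g(0.703851) = 0.762356
x_4 = g(0.762356) = 0.723211
x_5 = g(0.723211) = 0.749685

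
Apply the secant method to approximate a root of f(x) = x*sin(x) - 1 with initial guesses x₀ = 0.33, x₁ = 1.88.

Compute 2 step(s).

f(x) = x*sin(x) - 1
x₀ = 0.33, x₁ = 1.88

Secant formula: x_{n+1} = x_n - f(x_n)(x_n - x_{n-1})/(f(x_n) - f(x_{n-1}))

Iteration 1:
  f(0.330000) = -0.893066
  f(1.880000) = 0.790843
  x_2 = 1.880000 - 0.790843×(1.880000 - 0.330000)/(0.790843 - (-0.893066))
       = 1.152047
Iteration 2:
  f(1.880000) = 0.790843
  f(1.152047) = 0.052508
  x_3 = 1.152047 - 0.052508×(1.152047 - 1.880000)/(0.052508 - 0.790843)
       = 1.100277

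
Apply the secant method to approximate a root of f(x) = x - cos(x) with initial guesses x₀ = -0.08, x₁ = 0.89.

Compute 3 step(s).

f(x) = x - cos(x)
x₀ = -0.08, x₁ = 0.89

Secant formula: x_{n+1} = x_n - f(x_n)(x_n - x_{n-1})/(f(x_n) - f(x_{n-1}))

Iteration 1:
  f(-0.080000) = -1.076802
  f(0.890000) = 0.260588
  x_2 = 0.890000 - 0.260588×(0.890000 - (-0.080000))/(0.260588 - (-1.076802))
       = 0.700997
Iteration 2:
  f(0.890000) = 0.260588
  f(0.700997) = -0.063202
  x_3 = 0.700997 - (-0.063202)×(0.700997 - 0.890000)/(-0.063202 - 0.260588)
       = 0.737890
Iteration 3:
  f(0.700997) = -0.063202
  f(0.737890) = -0.002000
  x_4 = 0.737890 - (-0.002000)×(0.737890 - 0.700997)/(-0.002000 - (-0.063202))
       = 0.739095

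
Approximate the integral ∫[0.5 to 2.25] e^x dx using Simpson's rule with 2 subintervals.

f(x) = e^x
a = 0.5, b = 2.25, n = 2
h = (b - a)/n = 0.875000

Simpson's rule: (h/3)[f(x₀) + 4f(x₁) + 2f(x₂) + ... + f(xₙ)]

x_0 = 0.5000, f(x_0) = 1.648721, coefficient = 1
x_1 = 1.3750, f(x_1) = 3.955077, coefficient = 4
x_2 = 2.2500, f(x_2) = 9.487736, coefficient = 1

I ≈ (0.875000/3) × 26.956764 = 7.862389
Exact value: 7.839015
Error: 0.023375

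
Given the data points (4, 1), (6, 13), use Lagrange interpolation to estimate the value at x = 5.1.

Lagrange interpolation formula:
P(x) = Σ yᵢ × Lᵢ(x)
where Lᵢ(x) = Π_{j≠i} (x - xⱼ)/(xᵢ - xⱼ)

L_0(5.1) = (5.1 - 6)/(4 - 6) = 0.450000
L_1(5.1) = (5.1 - 4)/(6 - 4) = 0.550000

P(5.1) = 1×L_0(5.1) + 13×L_1(5.1)
P(5.1) = 7.600000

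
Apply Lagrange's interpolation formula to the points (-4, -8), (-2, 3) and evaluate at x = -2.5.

Lagrange interpolation formula:
P(x) = Σ yᵢ × Lᵢ(x)
where Lᵢ(x) = Π_{j≠i} (x - xⱼ)/(xᵢ - xⱼ)

L_0(-2.5) = (-2.5 - (-2))/(-4 - (-2)) = 0.250000
L_1(-2.5) = (-2.5 - (-4))/(-2 - (-4)) = 0.750000

P(-2.5) = (-8)×L_0(-2.5) + 3×L_1(-2.5)
P(-2.5) = 0.250000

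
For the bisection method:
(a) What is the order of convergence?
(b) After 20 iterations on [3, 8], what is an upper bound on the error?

(a) Bisection has linear (order 1) convergence; the error is halved each step.

(b) Error bound = (b-a)/2^n = (8 - 3)/2^{20}
    = 5/2^{20}

(a) 1 (linear); (b) error ≤ 4.77e-06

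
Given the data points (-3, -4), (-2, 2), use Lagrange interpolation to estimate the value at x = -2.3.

Lagrange interpolation formula:
P(x) = Σ yᵢ × Lᵢ(x)
where Lᵢ(x) = Π_{j≠i} (x - xⱼ)/(xᵢ - xⱼ)

L_0(-2.3) = (-2.3 - (-2))/(-3 - (-2)) = 0.300000
L_1(-2.3) = (-2.3 - (-3))/(-2 - (-3)) = 0.700000

P(-2.3) = (-4)×L_0(-2.3) + 2×L_1(-2.3)
P(-2.3) = 0.200000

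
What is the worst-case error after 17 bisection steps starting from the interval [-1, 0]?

Bisection error bound: |error| ≤ (b-a)/2^n
|error| ≤ (0 - (-1))/2^17 = 1/2^17
|error| ≤ 0.0000076294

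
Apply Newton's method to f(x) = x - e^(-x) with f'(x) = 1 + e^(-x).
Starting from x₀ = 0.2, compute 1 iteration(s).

f(x) = x - e^(-x)
f'(x) = 1 + e^(-x)
x₀ = 0.2

Newton-Raphson formula: x_{n+1} = x_n - f(x_n)/f'(x_n)

Iteration 1:
  f(0.200000) = -0.618731
  f'(0.200000) = 1.818731
  x_1 = 0.200000 - (-0.618731)/1.818731 = 0.540199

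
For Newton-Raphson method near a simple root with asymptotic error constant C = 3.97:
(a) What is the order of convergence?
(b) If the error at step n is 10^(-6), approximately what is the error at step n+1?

(a) Newton-Raphson has quadratic (order 2) convergence near simple roots.
    This means |e_{n+1}| ≈ C|e_n|².

(b) With |e_n| = 10^(-6) and C = 3.97:
    |e_{n+1}| ≈ 3.97 × (10^(-6))² = 3.97 × 10^(-12)

(a) 2 (quadratic); (b) |e_{n+1}| ≈ 3.970e-12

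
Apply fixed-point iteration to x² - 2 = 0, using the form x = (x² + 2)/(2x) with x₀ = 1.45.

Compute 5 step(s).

Equation: x² - 2 = 0
Fixed-point form: x = (x² + 2)/(2x)
x₀ = 1.45

x_1 = g(1.450000) = 1.414655
x_2 = g(1.414655) = 1.414214
x_3 = g(1.414214) = 1.414214
x_4 = g(1.414214) = 1.414214
x_5 = g(1.414214) = 1.414214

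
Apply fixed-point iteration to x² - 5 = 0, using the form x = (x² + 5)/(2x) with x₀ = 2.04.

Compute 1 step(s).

Equation: x² - 5 = 0
Fixed-point form: x = (x² + 5)/(2x)
x₀ = 2.04

x_1 = g(2.040000) = 2.245490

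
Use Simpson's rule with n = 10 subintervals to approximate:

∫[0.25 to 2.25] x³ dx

f(x) = x³
a = 0.25, b = 2.25, n = 10
h = (b - a)/n = 0.200000

Simpson's rule: (h/3)[f(x₀) + 4f(x₁) + 2f(x₂) + ... + f(xₙ)]

x_0 = 0.2500, f(x_0) = 0.015625, coefficient = 1
x_1 = 0.4500, f(x_1) = 0.091125, coefficient = 4
x_2 = 0.6500, f(x_2) = 0.274625, coefficient = 2
x_3 = 0.8500, f(x_3) = 0.614125, coefficient = 4
x_4 = 1.0500, f(x_4) = 1.157625, coefficient = 2
x_5 = 1.2500, f(x_5) = 1.953125, coefficient = 4
x_6 = 1.4500, f(x_6) = 3.048625, coefficient = 2
x_7 = 1.6500, f(x_7) = 4.492125, coefficient = 4
x_8 = 1.8500, f(x_8) = 6.331625, coefficient = 2
x_9 = 2.0500, f(x_9) = 8.615125, coefficient = 4
x_10 = 2.2500, f(x_10) = 11.390625, coefficient = 1

I ≈ (0.200000/3) × 96.093750 = 6.406250
Exact value: 6.406250
Error: 0.000000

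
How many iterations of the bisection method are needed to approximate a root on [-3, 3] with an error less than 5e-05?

We need (b-a)/2^n ≤ 5e-05
(3 - (-3))/2^n ≤ 5e-05
6/2^n ≤ 5e-05
2^n ≥ 120000
n ≥ log₂(120000) = 16.87
n ≥ 17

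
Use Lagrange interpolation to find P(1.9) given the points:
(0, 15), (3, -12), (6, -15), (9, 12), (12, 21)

Lagrange interpolation formula:
P(x) = Σ yᵢ × Lᵢ(x)
where Lᵢ(x) = Π_{j≠i} (x - xⱼ)/(xᵢ - xⱼ)

L_0(1.9) = (1.9 - 3)/(0 - 3) × (1.9 - 6)/(0 - 6) × (1.9 - 9)/(0 - 9) × (1.9 - 12)/(0 - 12) = 0.166364
L_1(1.9) = (1.9 - 0)/(3 - 0) × (1.9 - 6)/(3 - 6) × (1.9 - 9)/(3 - 9) × (1.9 - 12)/(3 - 12) = 1.149426
L_2(1.9) = (1.9 - 0)/(6 - 0) × (1.9 - 3)/(6 - 3) × (1.9 - 9)/(6 - 9) × (1.9 - 12)/(6 - 12) = -0.462574
L_3(1.9) = (1.9 - 0)/(9 - 0) × (1.9 - 3)/(9 - 3) × (1.9 - 6)/(9 - 6) × (1.9 - 12)/(9 - 12) = 0.178080
L_4(1.9) = (1.9 - 0)/(12 - 0) × (1.9 - 3)/(12 - 3) × (1.9 - 6)/(12 - 6) × (1.9 - 9)/(12 - 9) = -0.031296

P(1.9) = 15×L_0(1.9) + (-12)×L_1(1.9) + (-15)×L_2(1.9) + 12×L_3(1.9) + 21×L_4(1.9)
P(1.9) = -2.879299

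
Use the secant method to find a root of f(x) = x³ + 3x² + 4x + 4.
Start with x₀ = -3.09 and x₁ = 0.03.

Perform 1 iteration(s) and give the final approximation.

f(x) = x³ + 3x² + 4x + 4
x₀ = -3.09, x₁ = 0.03

Secant formula: x_{n+1} = x_n - f(x_n)(x_n - x_{n-1})/(f(x_n) - f(x_{n-1}))

Iteration 1:
  f(-3.090000) = -9.219329
  f(0.030000) = 4.122727
  x_2 = 0.030000 - 4.122727×(0.030000 - (-3.090000))/(4.122727 - (-9.219329))
       = -0.934087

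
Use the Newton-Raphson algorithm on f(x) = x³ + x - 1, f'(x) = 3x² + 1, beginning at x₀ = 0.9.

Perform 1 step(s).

f(x) = x³ + x - 1
f'(x) = 3x² + 1
x₀ = 0.9

Newton-Raphson formula: x_{n+1} = x_n - f(x_n)/f'(x_n)

Iteration 1:
  f(0.900000) = 0.629000
  f'(0.900000) = 3.430000
  x_1 = 0.900000 - 0.629000/3.430000 = 0.716618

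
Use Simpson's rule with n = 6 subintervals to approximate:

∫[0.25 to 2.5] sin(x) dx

f(x) = sin(x)
a = 0.25, b = 2.5, n = 6
h = (b - a)/n = 0.375000

Simpson's rule: (h/3)[f(x₀) + 4f(x₁) + 2f(x₂) + ... + f(xₙ)]

x_0 = 0.2500, f(x_0) = 0.247404, coefficient = 1
x_1 = 0.6250, f(x_1) = 0.585097, coefficient = 4
x_2 = 1.0000, f(x_2) = 0.841471, coefficient = 2
x_3 = 1.3750, f(x_3) = 0.980893, coefficient = 4
x_4 = 1.7500, f(x_4) = 0.983986, coefficient = 2
x_5 = 2.1250, f(x_5) = 0.850320, coefficient = 4
x_6 = 2.5000, f(x_6) = 0.598472, coefficient = 1

I ≈ (0.375000/3) × 14.162030 = 1.770254
Exact value: 1.770056
Error: 0.000198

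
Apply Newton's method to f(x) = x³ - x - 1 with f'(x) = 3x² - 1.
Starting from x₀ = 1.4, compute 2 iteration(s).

f(x) = x³ - x - 1
f'(x) = 3x² - 1
x₀ = 1.4

Newton-Raphson formula: x_{n+1} = x_n - f(x_n)/f'(x_n)

Iteration 1:
  f(1.400000) = 0.344000
  f'(1.400000) = 4.880000
  x_1 = 1.400000 - 0.344000/4.880000 = 1.329508
Iteration 2:
  f(1.329508) = 0.020520
  f'(1.329508) = 4.302776
  x_2 = 1.329508 - 0.020520/4.302776 = 1.324739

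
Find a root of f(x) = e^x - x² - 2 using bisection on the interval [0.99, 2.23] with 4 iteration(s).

f(x) = e^x - x² - 2
Initial interval: [0.99, 2.23]

Iteration 1:
  c_1 = (0.990000 + 2.230000)/2 = 1.610000
  f(c_1) = f(1.610000) = 0.410711
  f(a) × f(c) < 0, new interval: [0.990000, 1.610000]
Iteration 2:
  c_2 = (0.990000 + 1.610000)/2 = 1.300000
  f(c_2) = f(1.300000) = -0.020703
  f(a) × f(c) ≥ 0, new interval: [1.300000, 1.610000]
Iteration 3:
  c_3 = (1.300000 + 1.610000)/2 = 1.455000
  f(c_3) = f(1.455000) = 0.167458
  f(a) × f(c) < 0, new interval: [1.300000, 1.455000]
Iteration 4:
  c_4 = (1.300000 + 1.455000)/2 = 1.377500
  f(c_4) = f(1.377500) = 0.067471
  f(a) × f(c) < 0, new interval: [1.300000, 1.377500]

After 4 iteration(s), the approximation is c_4 = 1.377500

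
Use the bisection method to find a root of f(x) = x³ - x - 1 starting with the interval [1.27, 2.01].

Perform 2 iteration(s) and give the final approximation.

f(x) = x³ - x - 1
Initial interval: [1.27, 2.01]

Iteration 1:
  c_1 = (1.270000 + 2.010000)/2 = 1.640000
  f(c_1) = f(1.640000) = 1.770944
  f(a) × f(c) < 0, new interval: [1.270000, 1.640000]
Iteration 2:
  c_2 = (1.270000 + 1.640000)/2 = 1.455000
  f(c_2) = f(1.455000) = 0.625271
  f(a) × f(c) < 0, new interval: [1.270000, 1.455000]

After 2 iteration(s), the approximation is c_2 = 1.455000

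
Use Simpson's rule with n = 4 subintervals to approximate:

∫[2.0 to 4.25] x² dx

f(x) = x²
a = 2.0, b = 4.25, n = 4
h = (b - a)/n = 0.562500

Simpson's rule: (h/3)[f(x₀) + 4f(x₁) + 2f(x₂) + ... + f(xₙ)]

x_0 = 2.0000, f(x_0) = 4.000000, coefficient = 1
x_1 = 2.5625, f(x_1) = 6.566406, coefficient = 4
x_2 = 3.1250, f(x_2) = 9.765625, coefficient = 2
x_3 = 3.6875, f(x_3) = 13.597656, coefficient = 4
x_4 = 4.2500, f(x_4) = 18.062500, coefficient = 1

I ≈ (0.562500/3) × 122.250000 = 22.921875
Exact value: 22.921875
Error: 0.000000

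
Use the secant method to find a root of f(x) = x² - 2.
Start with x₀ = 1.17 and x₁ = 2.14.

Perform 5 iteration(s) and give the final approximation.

f(x) = x² - 2
x₀ = 1.17, x₁ = 2.14

Secant formula: x_{n+1} = x_n - f(x_n)(x_n - x_{n-1})/(f(x_n) - f(x_{n-1}))

Iteration 1:
  f(1.170000) = -0.631100
  f(2.140000) = 2.579600
  x_2 = 2.140000 - 2.579600×(2.140000 - 1.170000)/(2.579600 - (-0.631100))
       = 1.360665
Iteration 2:
  f(2.140000) = 2.579600
  f(1.360665) = -0.148592
  x_3 = 1.360665 - (-0.148592)×(1.360665 - 2.140000)/(-0.148592 - 2.579600)
       = 1.403111
Iteration 3:
  f(1.360665) = -0.148592
  f(1.403111) = -0.031278
  x_4 = 1.403111 - (-0.031278)×(1.403111 - 1.360665)/(-0.031278 - (-0.148592))
       = 1.414429
Iteration 4:
  f(1.403111) = -0.031278
  f(1.414429) = 0.000608
  x_5 = 1.414429 - 0.000608×(1.414429 - 1.403111)/(0.000608 - (-0.031278))
       = 1.414213
Iteration 5:
  f(1.414429) = 0.000608
  f(1.414213) = -0.000002
  x_6 = 1.414213 - (-0.000002)×(1.414213 - 1.414429)/(-0.000002 - 0.000608)
       = 1.414214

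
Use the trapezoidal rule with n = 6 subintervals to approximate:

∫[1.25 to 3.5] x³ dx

f(x) = x³
a = 1.25, b = 3.5, n = 6
h = (b - a)/n = 0.375000

Trapezoidal rule: (h/2)[f(x₀) + 2f(x₁) + 2f(x₂) + ... + f(xₙ)]

x_0 = 1.2500, f(x_0) = 1.953125, coefficient = 1
x_1 = 1.6250, f(x_1) = 4.291016, coefficient = 2
x_2 = 2.0000, f(x_2) = 8.000000, coefficient = 2
x_3 = 2.3750, f(x_3) = 13.396484, coefficient = 2
x_4 = 2.7500, f(x_4) = 20.796875, coefficient = 2
x_5 = 3.1250, f(x_5) = 30.517578, coefficient = 2
x_6 = 3.5000, f(x_6) = 42.875000, coefficient = 1

I ≈ (0.375000/2) × 198.832031 = 37.281006
Exact value: 36.905273
Error: 0.375732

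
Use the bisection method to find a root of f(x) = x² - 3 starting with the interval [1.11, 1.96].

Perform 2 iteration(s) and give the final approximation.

f(x) = x² - 3
Initial interval: [1.11, 1.96]

Iteration 1:
  c_1 = (1.110000 + 1.960000)/2 = 1.535000
  f(c_1) = f(1.535000) = -0.643775
  f(a) × f(c) ≥ 0, new interval: [1.535000, 1.960000]
Iteration 2:
  c_2 = (1.535000 + 1.960000)/2 = 1.747500
  f(c_2) = f(1.747500) = 0.053756
  f(a) × f(c) < 0, new interval: [1.535000, 1.747500]

After 2 iteration(s), the approximation is c_2 = 1.747500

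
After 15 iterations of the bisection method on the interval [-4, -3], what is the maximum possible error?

Bisection error bound: |error| ≤ (b-a)/2^n
|error| ≤ (-3 - (-4))/2^15 = 1/2^15
|error| ≤ 0.0000305176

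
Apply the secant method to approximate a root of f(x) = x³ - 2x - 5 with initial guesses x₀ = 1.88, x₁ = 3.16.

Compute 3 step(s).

f(x) = x³ - 2x - 5
x₀ = 1.88, x₁ = 3.16

Secant formula: x_{n+1} = x_n - f(x_n)(x_n - x_{n-1})/(f(x_n) - f(x_{n-1}))

Iteration 1:
  f(1.880000) = -2.115328
  f(3.160000) = 20.234496
  x_2 = 3.160000 - 20.234496×(3.160000 - 1.880000)/(20.234496 - (-2.115328))
       = 2.001147
Iteration 2:
  f(3.160000) = 20.234496
  f(2.001147) = -0.988520
  x_3 = 2.001147 - (-0.988520)×(2.001147 - 3.160000)/(-0.988520 - 20.234496)
       = 2.055124
Iteration 3:
  f(2.001147) = -0.988520
  f(2.055124) = -0.430361
  x_4 = 2.055124 - (-0.430361)×(2.055124 - 2.001147)/(-0.430361 - (-0.988520))
       = 2.096742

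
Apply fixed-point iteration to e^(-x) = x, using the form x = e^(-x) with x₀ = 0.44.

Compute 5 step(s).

Equation: e^(-x) = x
Fixed-point form: x = e^(-x)
x₀ = 0.44

x_1 = g(0.440000) = 0.644036
x_2 = g(0.644036) = 0.525168
x_3 = g(0.525168) = 0.591456
x_4 = g(0.591456) = 0.553521
x_5 = g(0.553521) = 0.574922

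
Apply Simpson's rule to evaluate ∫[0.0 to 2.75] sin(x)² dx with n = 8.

f(x) = sin(x)²
a = 0.0, b = 2.75, n = 8
h = (b - a)/n = 0.343750

Simpson's rule: (h/3)[f(x₀) + 4f(x₁) + 2f(x₂) + ... + f(xₙ)]

x_0 = 0.0000, f(x_0) = 0.000000, coefficient = 1
x_1 = 0.3438, f(x_1) = 0.113583, coefficient = 4
x_2 = 0.6875, f(x_2) = 0.402726, coefficient = 2
x_3 = 1.0312, f(x_3) = 0.736064, coefficient = 4
x_4 = 1.3750, f(x_4) = 0.962151, coefficient = 2
x_5 = 1.7188, f(x_5) = 0.978269, coefficient = 4
x_6 = 2.0625, f(x_6) = 0.777095, coefficient = 2
x_7 = 2.4062, f(x_7) = 0.450028, coefficient = 4
x_8 = 2.7500, f(x_8) = 0.145665, coefficient = 1

I ≈ (0.343750/3) × 13.541384 = 1.551617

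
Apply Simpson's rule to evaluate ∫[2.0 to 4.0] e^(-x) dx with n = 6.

f(x) = e^(-x)
a = 2.0, b = 4.0, n = 6
h = (b - a)/n = 0.333333

Simpson's rule: (h/3)[f(x₀) + 4f(x₁) + 2f(x₂) + ... + f(xₙ)]

x_0 = 2.0000, f(x_0) = 0.135335, coefficient = 1
x_1 = 2.3333, f(x_1) = 0.096972, coefficient = 4
x_2 = 2.6667, f(x_2) = 0.069483, coefficient = 2
x_3 = 3.0000, f(x_3) = 0.049787, coefficient = 4
x_4 = 3.3333, f(x_4) = 0.035674, coefficient = 2
x_5 = 3.6667, f(x_5) = 0.025562, coefficient = 4
x_6 = 4.0000, f(x_6) = 0.018316, coefficient = 1

I ≈ (0.333333/3) × 1.053248 = 0.117028
Exact value: 0.117020
Error: 0.000008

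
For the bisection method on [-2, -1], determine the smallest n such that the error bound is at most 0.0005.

We need (b-a)/2^n ≤ 0.0005
(-1 - (-2))/2^n ≤ 0.0005
1/2^n ≤ 0.0005
2^n ≥ 2000
n ≥ log₂(2000) = 10.97
n ≥ 11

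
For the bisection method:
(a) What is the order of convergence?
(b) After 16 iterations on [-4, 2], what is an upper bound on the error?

(a) Bisection has linear (order 1) convergence; the error is halved each step.

(b) Error bound = (b-a)/2^n = (2 - (-4))/2^{16}
    = 6/2^{16}

(a) 1 (linear); (b) error ≤ 9.16e-05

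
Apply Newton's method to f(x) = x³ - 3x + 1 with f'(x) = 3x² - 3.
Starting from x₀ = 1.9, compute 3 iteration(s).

f(x) = x³ - 3x + 1
f'(x) = 3x² - 3
x₀ = 1.9

Newton-Raphson formula: x_{n+1} = x_n - f(x_n)/f'(x_n)

Iteration 1:
  f(1.900000) = 2.159000
  f'(1.900000) = 7.830000
  x_1 = 1.900000 - 2.159000/7.830000 = 1.624266
Iteration 2:
  f(1.624266) = 0.412404
  f'(1.624266) = 4.914717
  x_2 = 1.624266 - 0.412404/4.914717 = 1.540354
Iteration 3:
  f(1.540354) = 0.033720
  f'(1.540354) = 4.118068
  x_3 = 1.540354 - 0.033720/4.118068 = 1.532165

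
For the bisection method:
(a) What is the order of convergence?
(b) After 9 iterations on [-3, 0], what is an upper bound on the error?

(a) Bisection has linear (order 1) convergence; the error is halved each step.

(b) Error bound = (b-a)/2^n = (0 - (-3))/2^{9}
    = 3/2^{9}

(a) 1 (linear); (b) error ≤ 5.86e-03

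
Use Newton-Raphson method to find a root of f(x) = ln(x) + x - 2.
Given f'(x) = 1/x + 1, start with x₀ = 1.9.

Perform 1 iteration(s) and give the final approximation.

f(x) = ln(x) + x - 2
f'(x) = 1/x + 1
x₀ = 1.9

Newton-Raphson formula: x_{n+1} = x_n - f(x_n)/f'(x_n)

Iteration 1:
  f(1.900000) = 0.541854
  f'(1.900000) = 1.526316
  x_1 = 1.900000 - 0.541854/1.526316 = 1.544992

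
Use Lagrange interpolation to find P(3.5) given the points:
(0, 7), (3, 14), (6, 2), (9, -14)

Lagrange interpolation formula:
P(x) = Σ yᵢ × Lᵢ(x)
where Lᵢ(x) = Π_{j≠i} (x - xⱼ)/(xᵢ - xⱼ)

L_0(3.5) = (3.5 - 3)/(0 - 3) × (3.5 - 6)/(0 - 6) × (3.5 - 9)/(0 - 9) = -0.042438
L_1(3.5) = (3.5 - 0)/(3 - 0) × (3.5 - 6)/(3 - 6) × (3.5 - 9)/(3 - 9) = 0.891204
L_2(3.5) = (3.5 - 0)/(6 - 0) × (3.5 - 3)/(6 - 3) × (3.5 - 9)/(6 - 9) = 0.178241
L_3(3.5) = (3.5 - 0)/(9 - 0) × (3.5 - 3)/(9 - 3) × (3.5 - 6)/(9 - 6) = -0.027006

P(3.5) = 7×L_0(3.5) + 14×L_1(3.5) + 2×L_2(3.5) + (-14)×L_3(3.5)
P(3.5) = 12.914352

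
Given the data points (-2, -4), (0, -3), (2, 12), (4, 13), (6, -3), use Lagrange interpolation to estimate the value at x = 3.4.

Lagrange interpolation formula:
P(x) = Σ yᵢ × Lᵢ(x)
where Lᵢ(x) = Π_{j≠i} (x - xⱼ)/(xᵢ - xⱼ)

L_0(3.4) = (3.4 - 0)/(-2 - 0) × (3.4 - 2)/(-2 - 2) × (3.4 - 4)/(-2 - 4) × (3.4 - 6)/(-2 - 6) = 0.019338
L_1(3.4) = (3.4 - (-2))/(0 - (-2)) × (3.4 - 2)/(0 - 2) × (3.4 - 4)/(0 - 4) × (3.4 - 6)/(0 - 6) = -0.122850
L_2(3.4) = (3.4 - (-2))/(2 - (-2)) × (3.4 - 0)/(2 - 0) × (3.4 - 4)/(2 - 4) × (3.4 - 6)/(2 - 6) = 0.447525
L_3(3.4) = (3.4 - (-2))/(4 - (-2)) × (3.4 - 0)/(4 - 0) × (3.4 - 2)/(4 - 2) × (3.4 - 6)/(4 - 6) = 0.696150
L_4(3.4) = (3.4 - (-2))/(6 - (-2)) × (3.4 - 0)/(6 - 0) × (3.4 - 2)/(6 - 2) × (3.4 - 4)/(6 - 4) = -0.040163

P(3.4) = (-4)×L_0(3.4) + (-3)×L_1(3.4) + 12×L_2(3.4) + 13×L_3(3.4) + (-3)×L_4(3.4)
P(3.4) = 14.831938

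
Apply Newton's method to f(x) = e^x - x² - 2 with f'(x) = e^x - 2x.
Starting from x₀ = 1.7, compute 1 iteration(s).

f(x) = e^x - x² - 2
f'(x) = e^x - 2x
x₀ = 1.7

Newton-Raphson formula: x_{n+1} = x_n - f(x_n)/f'(x_n)

Iteration 1:
  f(1.700000) = 0.583947
  f'(1.700000) = 2.073947
  x_1 = 1.700000 - 0.583947/2.073947 = 1.418437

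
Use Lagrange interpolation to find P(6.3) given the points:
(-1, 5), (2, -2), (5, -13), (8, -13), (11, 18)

Lagrange interpolation formula:
P(x) = Σ yᵢ × Lᵢ(x)
where Lᵢ(x) = Π_{j≠i} (x - xⱼ)/(xᵢ - xⱼ)

L_0(6.3) = (6.3 - 2)/(-1 - 2) × (6.3 - 5)/(-1 - 5) × (6.3 - 8)/(-1 - 8) × (6.3 - 11)/(-1 - 11) = 0.022975
L_1(6.3) = (6.3 - (-1))/(2 - (-1)) × (6.3 - 5)/(2 - 5) × (6.3 - 8)/(2 - 8) × (6.3 - 11)/(2 - 11) = -0.156019
L_2(6.3) = (6.3 - (-1))/(5 - (-1)) × (6.3 - 2)/(5 - 2) × (6.3 - 8)/(5 - 8) × (6.3 - 11)/(5 - 11) = 0.774093
L_3(6.3) = (6.3 - (-1))/(8 - (-1)) × (6.3 - 2)/(8 - 2) × (6.3 - 5)/(8 - 5) × (6.3 - 11)/(8 - 11) = 0.394636
L_4(6.3) = (6.3 - (-1))/(11 - (-1)) × (6.3 - 2)/(11 - 2) × (6.3 - 5)/(11 - 5) × (6.3 - 8)/(11 - 8) = -0.035685

P(6.3) = 5×L_0(6.3) + (-2)×L_1(6.3) + (-13)×L_2(6.3) + (-13)×L_3(6.3) + 18×L_4(6.3)
P(6.3) = -15.408889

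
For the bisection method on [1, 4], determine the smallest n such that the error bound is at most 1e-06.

We need (b-a)/2^n ≤ 1e-06
(4 - 1)/2^n ≤ 1e-06
3/2^n ≤ 1e-06
2^n ≥ 3000000
n ≥ log₂(3000000) = 21.52
n ≥ 22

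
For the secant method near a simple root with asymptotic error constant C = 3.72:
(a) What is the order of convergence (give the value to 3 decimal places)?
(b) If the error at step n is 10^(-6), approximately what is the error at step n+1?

(a) Secant method has superlinear convergence with order φ = (1+√5)/2 ≈ 1.618.
    This means |e_{n+1}| ≈ C|e_n|^1.618.

(b) With |e_n| = 10^(-6) and C = 3.72:
    |e_{n+1}| ≈ 3.72 × (10^(-6))^1.618 = 3.72 × 10^(-9.71)

(a) ≈ 1.618 (golden ratio); (b) |e_{n+1}| ≈ 7.283e-10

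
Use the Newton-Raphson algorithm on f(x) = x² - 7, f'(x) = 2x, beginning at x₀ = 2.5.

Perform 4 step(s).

f(x) = x² - 7
f'(x) = 2x
x₀ = 2.5

Newton-Raphson formula: x_{n+1} = x_n - f(x_n)/f'(x_n)

Iteration 1:
  f(2.500000) = -0.750000
  f'(2.500000) = 5.000000
  x_1 = 2.500000 - (-0.750000)/5.000000 = 2.650000
Iteration 2:
  f(2.650000) = 0.022500
  f'(2.650000) = 5.300000
  x_2 = 2.650000 - 0.022500/5.300000 = 2.645755
Iteration 3:
  f(2.645755) = 0.000018
  f'(2.645755) = 5.291509
  x_3 = 2.645755 - 0.000018/5.291509 = 2.645751
Iteration 4:
  f(2.645751) = 0.000000
  f'(2.645751) = 5.291503
  x_4 = 2.645751 - 0.000000/5.291503 = 2.645751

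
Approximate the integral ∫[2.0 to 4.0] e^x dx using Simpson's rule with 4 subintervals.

f(x) = e^x
a = 2.0, b = 4.0, n = 4
h = (b - a)/n = 0.500000

Simpson's rule: (h/3)[f(x₀) + 4f(x₁) + 2f(x₂) + ... + f(xₙ)]

x_0 = 2.0000, f(x_0) = 7.389056, coefficient = 1
x_1 = 2.5000, f(x_1) = 12.182494, coefficient = 4
x_2 = 3.0000, f(x_2) = 20.085537, coefficient = 2
x_3 = 3.5000, f(x_3) = 33.115452, coefficient = 4
x_4 = 4.0000, f(x_4) = 54.598150, coefficient = 1

I ≈ (0.500000/3) × 283.350064 = 47.225011
Exact value: 47.209094
Error: 0.015917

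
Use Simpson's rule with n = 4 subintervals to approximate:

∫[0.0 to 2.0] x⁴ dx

f(x) = x⁴
a = 0.0, b = 2.0, n = 4
h = (b - a)/n = 0.500000

Simpson's rule: (h/3)[f(x₀) + 4f(x₁) + 2f(x₂) + ... + f(xₙ)]

x_0 = 0.0000, f(x_0) = 0.000000, coefficient = 1
x_1 = 0.5000, f(x_1) = 0.062500, coefficient = 4
x_2 = 1.0000, f(x_2) = 1.000000, coefficient = 2
x_3 = 1.5000, f(x_3) = 5.062500, coefficient = 4
x_4 = 2.0000, f(x_4) = 16.000000, coefficient = 1

I ≈ (0.500000/3) × 38.500000 = 6.416667
Exact value: 6.400000
Error: 0.016667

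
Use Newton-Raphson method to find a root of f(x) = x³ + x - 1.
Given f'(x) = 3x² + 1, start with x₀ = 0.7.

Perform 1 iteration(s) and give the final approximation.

f(x) = x³ + x - 1
f'(x) = 3x² + 1
x₀ = 0.7

Newton-Raphson formula: x_{n+1} = x_n - f(x_n)/f'(x_n)

Iteration 1:
  f(0.700000) = 0.043000
  f'(0.700000) = 2.470000
  x_1 = 0.700000 - 0.043000/2.470000 = 0.682591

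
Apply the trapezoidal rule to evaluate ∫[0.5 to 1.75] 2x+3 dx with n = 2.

f(x) = 2x+3
a = 0.5, b = 1.75, n = 2
h = (b - a)/n = 0.625000

Trapezoidal rule: (h/2)[f(x₀) + 2f(x₁) + 2f(x₂) + ... + f(xₙ)]

x_0 = 0.5000, f(x_0) = 4.000000, coefficient = 1
x_1 = 1.1250, f(x_1) = 5.250000, coefficient = 2
x_2 = 1.7500, f(x_2) = 6.500000, coefficient = 1

I ≈ (0.625000/2) × 21.000000 = 6.562500
Exact value: 6.562500
Error: 0.000000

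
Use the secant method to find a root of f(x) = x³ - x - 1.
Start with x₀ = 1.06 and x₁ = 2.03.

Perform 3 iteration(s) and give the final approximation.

f(x) = x³ - x - 1
x₀ = 1.06, x₁ = 2.03

Secant formula: x_{n+1} = x_n - f(x_n)(x_n - x_{n-1})/(f(x_n) - f(x_{n-1}))

Iteration 1:
  f(1.060000) = -0.868984
  f(2.030000) = 5.335427
  x_2 = 2.030000 - 5.335427×(2.030000 - 1.060000)/(5.335427 - (-0.868984))
       = 1.195857
Iteration 2:
  f(2.030000) = 5.335427
  f(1.195857) = -0.485692
  x_3 = 1.195857 - (-0.485692)×(1.195857 - 2.030000)/(-0.485692 - 5.335427)
       = 1.265455
Iteration 3:
  f(1.195857) = -0.485692
  f(1.265455) = -0.238985
  x_4 = 1.265455 - (-0.238985)×(1.265455 - 1.195857)/(-0.238985 - (-0.485692))
       = 1.332874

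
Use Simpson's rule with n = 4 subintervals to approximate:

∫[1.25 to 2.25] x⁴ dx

f(x) = x⁴
a = 1.25, b = 2.25, n = 4
h = (b - a)/n = 0.250000

Simpson's rule: (h/3)[f(x₀) + 4f(x₁) + 2f(x₂) + ... + f(xₙ)]

x_0 = 1.2500, f(x_0) = 2.441406, coefficient = 1
x_1 = 1.5000, f(x_1) = 5.062500, coefficient = 4
x_2 = 1.7500, f(x_2) = 9.378906, coefficient = 2
x_3 = 2.0000, f(x_3) = 16.000000, coefficient = 4
x_4 = 2.2500, f(x_4) = 25.628906, coefficient = 1

I ≈ (0.250000/3) × 131.078125 = 10.923177
Exact value: 10.922656
Error: 0.000521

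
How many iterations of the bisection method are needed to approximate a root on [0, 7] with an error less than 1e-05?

We need (b-a)/2^n ≤ 1e-05
(7 - 0)/2^n ≤ 1e-05
7/2^n ≤ 1e-05
2^n ≥ 700000
n ≥ log₂(700000) = 19.42
n ≥ 20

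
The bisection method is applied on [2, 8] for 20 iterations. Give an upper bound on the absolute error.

Bisection error bound: |error| ≤ (b-a)/2^n
|error| ≤ (8 - 2)/2^20 = 6/2^20
|error| ≤ 0.0000057220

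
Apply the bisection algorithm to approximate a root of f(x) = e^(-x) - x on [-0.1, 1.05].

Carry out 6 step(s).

f(x) = e^(-x) - x
Initial interval: [-0.1, 1.05]

Iteration 1:
  c_1 = (-0.100000 + 1.050000)/2 = 0.475000
  f(c_1) = f(0.475000) = 0.146885
  f(a) × f(c) ≥ 0, new interval: [0.475000, 1.050000]
Iteration 2:
  c_2 = (0.475000 + 1.050000)/2 = 0.762500
  f(c_2) = f(0.762500) = -0.296001
  f(a) × f(c) < 0, new interval: [0.475000, 0.762500]
Iteration 3:
  c_3 = (0.475000 + 0.762500)/2 = 0.618750
  f(c_3) = f(0.618750) = -0.080133
  f(a) × f(c) < 0, new interval: [0.475000, 0.618750]
Iteration 4:
  c_4 = (0.475000 + 0.618750)/2 = 0.546875
  f(c_4) = f(0.546875) = 0.031881
  f(a) × f(c) ≥ 0, new interval: [0.546875, 0.618750]
Iteration 5:
  c_5 = (0.546875 + 0.618750)/2 = 0.582812
  f(c_5) = f(0.582812) = -0.024487
  f(a) × f(c) < 0, new interval: [0.546875, 0.582812]
Iteration 6:
  c_6 = (0.546875 + 0.582812)/2 = 0.564844
  f(c_6) = f(0.564844) = 0.003605
  f(a) × f(c) ≥ 0, new interval: [0.564844, 0.582812]

After 6 iteration(s), the approximation is c_6 = 0.564844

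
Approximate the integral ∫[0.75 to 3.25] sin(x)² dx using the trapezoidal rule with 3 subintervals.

f(x) = sin(x)²
a = 0.75, b = 3.25, n = 3
h = (b - a)/n = 0.833333

Trapezoidal rule: (h/2)[f(x₀) + 2f(x₁) + 2f(x₂) + ... + f(xₙ)]

x_0 = 0.7500, f(x_0) = 0.464631, coefficient = 1
x_1 = 1.5833, f(x_1) = 0.999843, coefficient = 2
x_2 = 2.4167, f(x_2) = 0.439675, coefficient = 2
x_3 = 3.2500, f(x_3) = 0.011706, coefficient = 1

I ≈ (0.833333/2) × 3.355374 = 1.398072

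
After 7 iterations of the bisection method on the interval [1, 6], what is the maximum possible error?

Bisection error bound: |error| ≤ (b-a)/2^n
|error| ≤ (6 - 1)/2^7 = 5/2^7
|error| ≤ 0.0390625000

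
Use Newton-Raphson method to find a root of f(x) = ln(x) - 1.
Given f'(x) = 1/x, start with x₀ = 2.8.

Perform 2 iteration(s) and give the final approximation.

f(x) = ln(x) - 1
f'(x) = 1/x
x₀ = 2.8

Newton-Raphson formula: x_{n+1} = x_n - f(x_n)/f'(x_n)

Iteration 1:
  f(2.800000) = 0.029619
  f'(2.800000) = 0.357143
  x_1 = 2.800000 - 0.029619/0.357143 = 2.717066
Iteration 2:
  f(2.717066) = -0.000448
  f'(2.717066) = 0.368044
  x_2 = 2.717066 - (-0.000448)/0.368044 = 2.718282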